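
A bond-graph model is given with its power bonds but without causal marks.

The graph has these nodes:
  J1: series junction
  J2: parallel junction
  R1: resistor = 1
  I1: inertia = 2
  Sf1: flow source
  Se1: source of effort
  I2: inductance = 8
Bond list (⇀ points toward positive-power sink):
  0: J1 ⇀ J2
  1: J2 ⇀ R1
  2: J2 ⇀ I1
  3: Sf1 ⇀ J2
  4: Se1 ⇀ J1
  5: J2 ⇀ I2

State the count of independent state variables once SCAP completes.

2  (I1, I2 all integral)

b3 stroke at Sf1  (source Sf1 imposes f)
b4 stroke at J1  (Se1: effort source, stroke at far end)
b0 stroke at J2  (only one flow-in slot at J1)
b1 stroke at R1  (0-jn J2 has e-setter on 0)
b2 stroke at I1  (J2 effort already set via bond 0)
b5 stroke at I2  (common-e at J2 fixed by 0)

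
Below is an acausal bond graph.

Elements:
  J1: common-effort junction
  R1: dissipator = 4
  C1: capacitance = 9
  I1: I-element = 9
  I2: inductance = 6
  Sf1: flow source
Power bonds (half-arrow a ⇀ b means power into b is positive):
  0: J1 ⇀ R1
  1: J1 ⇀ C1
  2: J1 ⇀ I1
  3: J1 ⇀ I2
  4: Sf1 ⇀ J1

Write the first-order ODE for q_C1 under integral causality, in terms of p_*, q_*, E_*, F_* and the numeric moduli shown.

dq_C1/dt = F_Sf1 - p_I1/9 - p_I2/6 - q_C1/36

bond 4 →Sf1  (source Sf1 imposes f)
bond 1 →J1  (C1 outputs effort q/C1)
bond 0 →R1  (J1 effort already set via bond 1)
bond 2 →I1  (J1: bond 1 brought effort, rest push out)
bond 3 →I2  (common-e at J1 fixed by 1)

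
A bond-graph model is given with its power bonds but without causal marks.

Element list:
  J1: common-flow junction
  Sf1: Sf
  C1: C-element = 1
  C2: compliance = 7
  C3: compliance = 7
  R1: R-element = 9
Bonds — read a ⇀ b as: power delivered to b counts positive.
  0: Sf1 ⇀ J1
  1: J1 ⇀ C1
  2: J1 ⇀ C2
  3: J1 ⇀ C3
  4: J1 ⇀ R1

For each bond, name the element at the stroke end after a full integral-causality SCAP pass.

#0 |Sf1
#1 |J1
#2 |J1
#3 |J1
#4 |J1

#0 stroke→Sf1  (Sf1 (Sf) sets flow on bond)
#1 stroke→J1  (1-jn J1 has f-setter on 0)
#2 stroke→J1  (1-jn J1 has f-setter on 0)
#3 stroke→J1  (1-jn J1 has f-setter on 0)
#4 stroke→J1  (J1 flow already set via bond 0)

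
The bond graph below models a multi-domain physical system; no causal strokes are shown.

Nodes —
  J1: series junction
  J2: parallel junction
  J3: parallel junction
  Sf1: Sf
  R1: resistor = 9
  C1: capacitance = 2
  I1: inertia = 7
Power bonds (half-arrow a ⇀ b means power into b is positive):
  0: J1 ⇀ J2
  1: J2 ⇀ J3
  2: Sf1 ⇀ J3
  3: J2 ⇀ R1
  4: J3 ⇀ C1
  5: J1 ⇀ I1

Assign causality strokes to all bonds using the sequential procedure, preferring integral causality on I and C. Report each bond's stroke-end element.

#2 |Sf1  (Sf1 (Sf) sets flow on bond)
#4 |J3  (prefer integral on C1)
#1 |J2  (common-e at J3 fixed by 4)
#0 |J1  (common-e at J2 fixed by 1)
#3 |R1  (J2 effort already set via bond 1)
#5 |I1  (J1 needs exactly one f-in)

#0 stroke→J1
#1 stroke→J2
#2 stroke→Sf1
#3 stroke→R1
#4 stroke→J3
#5 stroke→I1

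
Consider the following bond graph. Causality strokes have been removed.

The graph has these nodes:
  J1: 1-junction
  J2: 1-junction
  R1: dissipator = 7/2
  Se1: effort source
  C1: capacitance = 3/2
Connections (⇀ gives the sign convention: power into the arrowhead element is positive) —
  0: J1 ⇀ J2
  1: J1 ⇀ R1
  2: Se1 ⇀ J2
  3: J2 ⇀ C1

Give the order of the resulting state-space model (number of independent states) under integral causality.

b2 |J2  (source Se1 imposes e)
b3 |J2  (prefer integral on C1)
b0 |J1  (closing 1-jn rule on J2)
b1 |R1  (closing 1-jn rule on J1)

1  (C1 all integral)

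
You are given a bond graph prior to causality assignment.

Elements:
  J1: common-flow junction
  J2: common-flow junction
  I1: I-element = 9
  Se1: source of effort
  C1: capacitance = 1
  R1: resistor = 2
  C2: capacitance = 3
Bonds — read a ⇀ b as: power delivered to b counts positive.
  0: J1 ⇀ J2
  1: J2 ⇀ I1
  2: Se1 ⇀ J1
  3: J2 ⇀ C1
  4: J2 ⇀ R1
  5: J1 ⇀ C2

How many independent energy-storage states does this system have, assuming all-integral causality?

3  (C1, C2, I1 all integral)

β2 stroke at J1  (Se1 fixes effort; stroke away)
β1 stroke at I1  (I1 outputs flow p/I1)
β0 stroke at J2  (common-f at J2 fixed by 1)
β3 stroke at J2  (J2: bond 1 brought flow, rest push out)
β4 stroke at J2  (J2 flow already set via bond 1)
β5 stroke at J1  (1-jn J1 has f-setter on 0)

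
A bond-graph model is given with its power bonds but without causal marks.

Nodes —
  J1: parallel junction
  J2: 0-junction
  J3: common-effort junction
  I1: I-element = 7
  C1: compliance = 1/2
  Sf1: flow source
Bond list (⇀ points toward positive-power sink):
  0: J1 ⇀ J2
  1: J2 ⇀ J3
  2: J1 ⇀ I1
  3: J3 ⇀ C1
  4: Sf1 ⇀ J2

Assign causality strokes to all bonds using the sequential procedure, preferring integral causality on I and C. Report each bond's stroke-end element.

#0 →J1
#1 →J2
#2 →I1
#3 →J3
#4 →Sf1

b4 stroke→Sf1  (Sf1 (Sf) sets flow on bond)
b2 stroke→I1  (I1: I, integral causality)
b0 stroke→J1  (closing 0-jn rule on J1)
b1 stroke→J2  (J2: last free bond brings effort in)
b3 stroke→J3  (J3: last free bond brings effort in)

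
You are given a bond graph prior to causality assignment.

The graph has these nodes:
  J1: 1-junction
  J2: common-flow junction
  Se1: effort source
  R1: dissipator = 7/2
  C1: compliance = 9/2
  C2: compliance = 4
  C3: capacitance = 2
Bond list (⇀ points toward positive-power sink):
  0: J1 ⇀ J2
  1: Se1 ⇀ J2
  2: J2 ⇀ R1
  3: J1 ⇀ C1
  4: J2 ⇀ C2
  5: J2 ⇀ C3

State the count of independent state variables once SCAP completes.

β1 stroke→J2  (Se1: effort source, stroke at far end)
β3 stroke→J1  (C1 integral (e out))
β0 stroke→J2  (J1 needs exactly one f-in)
β4 stroke→J2  (C2: C, integral causality)
β5 stroke→J2  (C3 outputs effort q/C3)
β2 stroke→R1  (J2: last free bond brings flow in)

3  (C1, C2, C3 all integral)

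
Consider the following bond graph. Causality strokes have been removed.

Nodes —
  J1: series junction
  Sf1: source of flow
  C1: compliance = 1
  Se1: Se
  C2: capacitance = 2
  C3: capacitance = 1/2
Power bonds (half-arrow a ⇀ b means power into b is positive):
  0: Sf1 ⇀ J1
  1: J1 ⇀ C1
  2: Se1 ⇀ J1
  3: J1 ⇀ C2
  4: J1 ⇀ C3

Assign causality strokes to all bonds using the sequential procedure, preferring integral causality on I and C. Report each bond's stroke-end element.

#0 →Sf1  (source Sf1 imposes f)
#2 →J1  (Se1: effort source, stroke at far end)
#1 →J1  (1-jn J1 has f-setter on 0)
#3 →J1  (J1 flow already set via bond 0)
#4 →J1  (1-jn J1 has f-setter on 0)

β0 →Sf1
β1 →J1
β2 →J1
β3 →J1
β4 →J1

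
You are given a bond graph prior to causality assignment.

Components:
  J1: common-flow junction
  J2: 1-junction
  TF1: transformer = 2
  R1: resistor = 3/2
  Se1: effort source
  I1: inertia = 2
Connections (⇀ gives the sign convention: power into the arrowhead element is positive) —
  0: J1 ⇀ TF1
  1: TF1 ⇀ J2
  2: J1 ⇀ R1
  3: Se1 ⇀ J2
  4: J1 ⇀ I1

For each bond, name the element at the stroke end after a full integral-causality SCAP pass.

b0 stroke→J1
b1 stroke→TF1
b2 stroke→J1
b3 stroke→J2
b4 stroke→I1

β3 stroke→J2  (source Se1 imposes e)
β1 stroke→TF1  (J2: last free bond brings flow in)
β0 stroke→J1  (TF1: transformer flips bond 1)
β4 stroke→I1  (I1 outputs flow p/I1)
β2 stroke→J1  (J1 flow already set via bond 4)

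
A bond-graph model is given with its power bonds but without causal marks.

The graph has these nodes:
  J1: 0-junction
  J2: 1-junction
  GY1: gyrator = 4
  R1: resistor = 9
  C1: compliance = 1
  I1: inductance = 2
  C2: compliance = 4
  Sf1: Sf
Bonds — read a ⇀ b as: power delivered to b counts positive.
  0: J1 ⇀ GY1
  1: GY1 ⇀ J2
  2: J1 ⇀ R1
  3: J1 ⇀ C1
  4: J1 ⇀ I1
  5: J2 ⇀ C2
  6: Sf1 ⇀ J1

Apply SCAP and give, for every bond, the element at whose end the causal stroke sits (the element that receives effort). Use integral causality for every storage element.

b0 stroke→GY1
b1 stroke→GY1
b2 stroke→R1
b3 stroke→J1
b4 stroke→I1
b5 stroke→J2
b6 stroke→Sf1

β6 stroke at Sf1  (Sf1 (Sf) sets flow on bond)
β3 stroke at J1  (C1 integral (e out))
β0 stroke at GY1  (0-jn J1 has e-setter on 3)
β2 stroke at R1  (J1: bond 3 brought effort, rest push out)
β4 stroke at I1  (J1: bond 3 brought effort, rest push out)
β1 stroke at GY1  (through GY1, causality inverts; strokes same side of GY1)
β5 stroke at J2  (J2: bond 1 brought flow, rest push out)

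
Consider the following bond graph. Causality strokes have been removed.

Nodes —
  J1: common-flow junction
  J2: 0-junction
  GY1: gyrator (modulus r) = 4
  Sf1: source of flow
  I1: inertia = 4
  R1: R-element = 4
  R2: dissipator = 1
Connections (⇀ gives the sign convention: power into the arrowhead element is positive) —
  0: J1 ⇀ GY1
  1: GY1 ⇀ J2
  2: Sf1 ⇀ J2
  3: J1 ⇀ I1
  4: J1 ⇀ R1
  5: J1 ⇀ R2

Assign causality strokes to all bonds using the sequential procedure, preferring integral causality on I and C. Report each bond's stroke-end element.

#0 stroke at J1
#1 stroke at J2
#2 stroke at Sf1
#3 stroke at I1
#4 stroke at J1
#5 stroke at J1

β2 →Sf1  (Sf1 (Sf) sets flow on bond)
β1 →J2  (only one effort-in slot at J2)
β0 →J1  (through GY1, causality inverts; strokes same side of GY1)
β3 →I1  (prefer integral on I1)
β4 →J1  (J1: bond 3 brought flow, rest push out)
β5 →J1  (J1 flow already set via bond 3)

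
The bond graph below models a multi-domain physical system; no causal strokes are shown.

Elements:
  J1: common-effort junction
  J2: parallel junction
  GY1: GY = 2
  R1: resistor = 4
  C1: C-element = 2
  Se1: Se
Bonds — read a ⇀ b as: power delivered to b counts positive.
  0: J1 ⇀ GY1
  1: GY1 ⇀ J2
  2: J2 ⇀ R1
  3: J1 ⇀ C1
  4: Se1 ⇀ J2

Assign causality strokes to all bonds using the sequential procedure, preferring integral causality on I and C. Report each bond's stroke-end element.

bond 4 |J2  (source Se1 imposes e)
bond 1 |GY1  (J2: bond 4 brought effort, rest push out)
bond 2 |R1  (common-e at J2 fixed by 4)
bond 0 |GY1  (GY GY1: same side as bond 1)
bond 3 |J1  (J1: last free bond brings effort in)

β0 stroke at GY1
β1 stroke at GY1
β2 stroke at R1
β3 stroke at J1
β4 stroke at J2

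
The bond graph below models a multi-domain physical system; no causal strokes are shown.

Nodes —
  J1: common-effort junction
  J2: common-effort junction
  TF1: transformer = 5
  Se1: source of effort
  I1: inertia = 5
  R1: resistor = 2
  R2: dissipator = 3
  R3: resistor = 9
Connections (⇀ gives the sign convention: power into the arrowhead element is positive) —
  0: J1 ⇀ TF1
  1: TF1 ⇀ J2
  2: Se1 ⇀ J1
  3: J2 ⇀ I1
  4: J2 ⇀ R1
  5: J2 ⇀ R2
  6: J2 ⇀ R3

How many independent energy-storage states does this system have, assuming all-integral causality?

#2 stroke at J1  (Se1 (Se) sets effort on bond)
#0 stroke at TF1  (common-e at J1 fixed by 2)
#1 stroke at J2  (TF1 one-in-one-out from 0)
#3 stroke at I1  (J2 effort already set via bond 1)
#4 stroke at R1  (J2 effort already set via bond 1)
#5 stroke at R2  (common-e at J2 fixed by 1)
#6 stroke at R3  (J2: bond 1 brought effort, rest push out)

1  (I1 all integral)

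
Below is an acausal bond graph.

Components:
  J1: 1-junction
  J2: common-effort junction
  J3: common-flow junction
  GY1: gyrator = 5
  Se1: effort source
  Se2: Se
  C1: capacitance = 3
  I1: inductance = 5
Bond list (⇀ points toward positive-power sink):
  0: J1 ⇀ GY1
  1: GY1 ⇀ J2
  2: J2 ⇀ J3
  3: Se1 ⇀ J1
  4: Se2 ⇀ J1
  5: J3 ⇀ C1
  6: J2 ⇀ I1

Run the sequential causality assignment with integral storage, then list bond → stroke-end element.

β0 stroke→GY1
β1 stroke→GY1
β2 stroke→J2
β3 stroke→J1
β4 stroke→J1
β5 stroke→J3
β6 stroke→I1

β3 stroke at J1  (source Se1 imposes e)
β4 stroke at J1  (source Se2 imposes e)
β0 stroke at GY1  (J1 needs exactly one f-in)
β1 stroke at GY1  (GY GY1: same side as bond 0)
β5 stroke at J3  (C1 integral (e out))
β2 stroke at J2  (J3: last free bond brings flow in)
β6 stroke at I1  (common-e at J2 fixed by 2)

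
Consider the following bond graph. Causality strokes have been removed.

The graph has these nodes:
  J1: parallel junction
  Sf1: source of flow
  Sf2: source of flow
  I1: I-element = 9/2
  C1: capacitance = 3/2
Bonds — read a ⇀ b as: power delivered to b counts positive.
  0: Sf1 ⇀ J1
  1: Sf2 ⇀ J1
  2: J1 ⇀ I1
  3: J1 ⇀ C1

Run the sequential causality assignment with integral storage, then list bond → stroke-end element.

bond 0 |Sf1  (Sf1 fixes flow; stroke at Sf1)
bond 1 |Sf2  (Sf2 (Sf) sets flow on bond)
bond 2 |I1  (I1 outputs flow p/I1)
bond 3 |J1  (J1: last free bond brings effort in)

b0 stroke at Sf1
b1 stroke at Sf2
b2 stroke at I1
b3 stroke at J1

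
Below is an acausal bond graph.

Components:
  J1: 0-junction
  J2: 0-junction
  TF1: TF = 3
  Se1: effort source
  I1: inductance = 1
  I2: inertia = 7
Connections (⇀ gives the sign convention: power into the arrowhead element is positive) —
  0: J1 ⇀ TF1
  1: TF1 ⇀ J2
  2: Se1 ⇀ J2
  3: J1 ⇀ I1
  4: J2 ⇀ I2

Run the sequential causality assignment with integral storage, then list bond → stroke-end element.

bond 0 stroke at J1
bond 1 stroke at TF1
bond 2 stroke at J2
bond 3 stroke at I1
bond 4 stroke at I2

b2 |J2  (Se1: effort source, stroke at far end)
b1 |TF1  (J2 effort already set via bond 2)
b4 |I2  (common-e at J2 fixed by 2)
b0 |J1  (through TF1, causality passes straight; one stroke at TF1)
b3 |I1  (J1 effort already set via bond 0)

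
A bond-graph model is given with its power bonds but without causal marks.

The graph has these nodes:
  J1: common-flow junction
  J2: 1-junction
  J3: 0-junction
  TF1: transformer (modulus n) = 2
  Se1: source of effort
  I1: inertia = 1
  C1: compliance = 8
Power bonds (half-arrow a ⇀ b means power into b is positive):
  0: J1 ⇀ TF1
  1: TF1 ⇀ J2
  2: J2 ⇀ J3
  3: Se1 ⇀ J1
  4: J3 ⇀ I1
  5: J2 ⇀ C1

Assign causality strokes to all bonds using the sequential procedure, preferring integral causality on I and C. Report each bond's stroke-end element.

#3 stroke→J1  (Se1 (Se) sets effort on bond)
#0 stroke→TF1  (only one flow-in slot at J1)
#1 stroke→J2  (TF TF1: opposite of bond 0)
#4 stroke→I1  (I1 integral (f out))
#2 stroke→J3  (J3 needs exactly one e-in)
#5 stroke→J2  (1-jn J2 has f-setter on 2)

#0 →TF1
#1 →J2
#2 →J3
#3 →J1
#4 →I1
#5 →J2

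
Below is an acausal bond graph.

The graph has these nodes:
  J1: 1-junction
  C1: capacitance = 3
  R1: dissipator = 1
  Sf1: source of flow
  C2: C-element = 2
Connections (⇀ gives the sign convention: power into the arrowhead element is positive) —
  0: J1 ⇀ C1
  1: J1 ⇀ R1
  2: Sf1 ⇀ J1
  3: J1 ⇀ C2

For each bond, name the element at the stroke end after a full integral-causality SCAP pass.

b0 |J1
b1 |J1
b2 |Sf1
b3 |J1

b2 stroke→Sf1  (Sf1: flow source, stroke at near end)
b0 stroke→J1  (J1 flow already set via bond 2)
b1 stroke→J1  (1-jn J1 has f-setter on 2)
b3 stroke→J1  (J1: bond 2 brought flow, rest push out)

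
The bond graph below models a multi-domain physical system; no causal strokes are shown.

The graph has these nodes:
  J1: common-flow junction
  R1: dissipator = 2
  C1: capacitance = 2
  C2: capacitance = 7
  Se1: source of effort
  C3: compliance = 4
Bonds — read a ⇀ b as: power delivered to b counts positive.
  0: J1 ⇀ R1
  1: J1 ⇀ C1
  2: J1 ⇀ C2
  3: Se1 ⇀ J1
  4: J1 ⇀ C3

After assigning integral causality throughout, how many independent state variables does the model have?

3  (C1, C2, C3 all integral)

bond 3 |J1  (source Se1 imposes e)
bond 1 |J1  (C1 integral (e out))
bond 2 |J1  (C2: C, integral causality)
bond 4 |J1  (C3 outputs effort q/C3)
bond 0 |R1  (J1 needs exactly one f-in)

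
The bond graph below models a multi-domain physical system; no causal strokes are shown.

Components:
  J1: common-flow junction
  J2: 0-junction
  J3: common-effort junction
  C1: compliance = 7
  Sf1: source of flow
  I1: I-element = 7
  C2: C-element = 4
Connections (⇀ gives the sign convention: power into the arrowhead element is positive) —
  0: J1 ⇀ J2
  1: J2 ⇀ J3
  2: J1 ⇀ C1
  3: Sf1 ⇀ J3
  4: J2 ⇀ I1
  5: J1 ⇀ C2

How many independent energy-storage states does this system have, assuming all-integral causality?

3  (C1, C2, I1 all integral)

bond 3 |Sf1  (Sf1 fixes flow; stroke at Sf1)
bond 1 |J3  (J3 needs exactly one e-in)
bond 2 |J1  (prefer integral on C1)
bond 4 |I1  (I1 integral (f out))
bond 0 |J2  (J2 needs exactly one e-in)
bond 5 |J1  (J1: bond 0 brought flow, rest push out)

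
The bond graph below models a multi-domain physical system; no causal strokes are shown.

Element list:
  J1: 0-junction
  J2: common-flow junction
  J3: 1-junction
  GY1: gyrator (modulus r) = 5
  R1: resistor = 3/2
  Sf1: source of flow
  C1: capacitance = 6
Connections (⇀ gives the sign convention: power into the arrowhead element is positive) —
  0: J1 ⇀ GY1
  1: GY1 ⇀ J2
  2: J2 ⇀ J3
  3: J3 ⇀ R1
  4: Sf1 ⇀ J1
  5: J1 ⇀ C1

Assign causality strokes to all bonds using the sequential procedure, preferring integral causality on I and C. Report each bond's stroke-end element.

b4 →Sf1  (Sf1: flow source, stroke at near end)
b5 →J1  (C1: C, integral causality)
b0 →GY1  (J1 effort already set via bond 5)
b1 →GY1  (through GY1, causality inverts; strokes same side of GY1)
b2 →J2  (J2: bond 1 brought flow, rest push out)
b3 →J3  (J3: bond 2 brought flow, rest push out)

b0 |GY1
b1 |GY1
b2 |J2
b3 |J3
b4 |Sf1
b5 |J1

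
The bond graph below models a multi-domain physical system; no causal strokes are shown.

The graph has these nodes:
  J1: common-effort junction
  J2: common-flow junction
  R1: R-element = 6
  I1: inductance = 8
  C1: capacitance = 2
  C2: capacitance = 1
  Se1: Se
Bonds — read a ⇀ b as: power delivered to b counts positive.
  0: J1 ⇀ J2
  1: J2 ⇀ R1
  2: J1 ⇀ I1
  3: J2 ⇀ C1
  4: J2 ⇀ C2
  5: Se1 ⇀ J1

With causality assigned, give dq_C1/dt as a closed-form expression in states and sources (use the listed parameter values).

b5 |J1  (Se1: effort source, stroke at far end)
b0 |J2  (common-e at J1 fixed by 5)
b2 |I1  (0-jn J1 has e-setter on 5)
b3 |J2  (prefer integral on C1)
b4 |J2  (C2 outputs effort q/C2)
b1 |R1  (closing 1-jn rule on J2)

dq_C1/dt = E_Se1/6 - q_C1/12 - q_C2/6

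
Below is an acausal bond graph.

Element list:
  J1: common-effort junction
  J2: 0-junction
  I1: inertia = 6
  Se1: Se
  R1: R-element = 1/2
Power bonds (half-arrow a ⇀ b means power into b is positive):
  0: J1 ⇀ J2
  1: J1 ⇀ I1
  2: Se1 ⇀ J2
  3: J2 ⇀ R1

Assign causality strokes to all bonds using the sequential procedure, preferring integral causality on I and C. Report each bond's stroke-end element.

bond 2 stroke→J2  (Se1 (Se) sets effort on bond)
bond 0 stroke→J1  (0-jn J2 has e-setter on 2)
bond 3 stroke→R1  (0-jn J2 has e-setter on 2)
bond 1 stroke→I1  (J1: bond 0 brought effort, rest push out)

#0 stroke→J1
#1 stroke→I1
#2 stroke→J2
#3 stroke→R1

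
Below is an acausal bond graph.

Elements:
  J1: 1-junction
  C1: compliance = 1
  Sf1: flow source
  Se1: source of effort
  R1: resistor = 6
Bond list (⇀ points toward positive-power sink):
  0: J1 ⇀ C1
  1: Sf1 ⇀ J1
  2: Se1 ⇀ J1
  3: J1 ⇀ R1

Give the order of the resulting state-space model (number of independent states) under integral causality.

1  (C1 all integral)

β1 |Sf1  (Sf1 fixes flow; stroke at Sf1)
β2 |J1  (Se1 (Se) sets effort on bond)
β0 |J1  (1-jn J1 has f-setter on 1)
β3 |J1  (common-f at J1 fixed by 1)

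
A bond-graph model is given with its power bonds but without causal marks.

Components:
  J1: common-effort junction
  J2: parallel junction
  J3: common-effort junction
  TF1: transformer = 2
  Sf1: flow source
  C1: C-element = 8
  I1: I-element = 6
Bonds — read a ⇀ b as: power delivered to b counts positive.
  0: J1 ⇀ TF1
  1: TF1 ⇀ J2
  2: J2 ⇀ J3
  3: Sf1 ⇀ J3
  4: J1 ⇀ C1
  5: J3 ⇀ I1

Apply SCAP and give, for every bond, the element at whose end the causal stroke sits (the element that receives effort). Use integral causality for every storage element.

#3 |Sf1  (Sf1 fixes flow; stroke at Sf1)
#4 |J1  (C1 outputs effort q/C1)
#0 |TF1  (common-e at J1 fixed by 4)
#1 |J2  (TF TF1: opposite of bond 0)
#2 |J3  (J2 effort already set via bond 1)
#5 |I1  (J3: bond 2 brought effort, rest push out)

bond 0 stroke→TF1
bond 1 stroke→J2
bond 2 stroke→J3
bond 3 stroke→Sf1
bond 4 stroke→J1
bond 5 stroke→I1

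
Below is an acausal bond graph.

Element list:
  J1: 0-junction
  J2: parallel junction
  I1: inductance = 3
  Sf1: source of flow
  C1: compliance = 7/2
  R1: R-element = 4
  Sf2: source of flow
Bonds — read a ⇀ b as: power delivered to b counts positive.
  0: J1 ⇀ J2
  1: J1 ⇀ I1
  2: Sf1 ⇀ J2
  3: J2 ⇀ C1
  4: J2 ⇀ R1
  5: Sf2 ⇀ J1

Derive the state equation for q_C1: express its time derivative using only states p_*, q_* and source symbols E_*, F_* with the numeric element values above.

dq_C1/dt = F_Sf1 + F_Sf2 - p_I1/3 - q_C1/14

b2 →Sf1  (Sf1 fixes flow; stroke at Sf1)
b5 →Sf2  (source Sf2 imposes f)
b1 →I1  (prefer integral on I1)
b0 →J1  (J1 needs exactly one e-in)
b3 →J2  (C1 outputs effort q/C1)
b4 →R1  (common-e at J2 fixed by 3)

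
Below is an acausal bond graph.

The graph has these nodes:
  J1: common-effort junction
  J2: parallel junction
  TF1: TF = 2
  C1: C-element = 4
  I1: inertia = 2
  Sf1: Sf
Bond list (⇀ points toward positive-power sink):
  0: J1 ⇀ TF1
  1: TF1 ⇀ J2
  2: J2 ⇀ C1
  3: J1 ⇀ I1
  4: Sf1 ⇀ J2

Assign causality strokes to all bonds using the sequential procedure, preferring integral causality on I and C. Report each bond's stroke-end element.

b0 →J1
b1 →TF1
b2 →J2
b3 →I1
b4 →Sf1

b4 stroke at Sf1  (Sf1: flow source, stroke at near end)
b2 stroke at J2  (prefer integral on C1)
b1 stroke at TF1  (0-jn J2 has e-setter on 2)
b0 stroke at J1  (TF1: transformer flips bond 1)
b3 stroke at I1  (J1: bond 0 brought effort, rest push out)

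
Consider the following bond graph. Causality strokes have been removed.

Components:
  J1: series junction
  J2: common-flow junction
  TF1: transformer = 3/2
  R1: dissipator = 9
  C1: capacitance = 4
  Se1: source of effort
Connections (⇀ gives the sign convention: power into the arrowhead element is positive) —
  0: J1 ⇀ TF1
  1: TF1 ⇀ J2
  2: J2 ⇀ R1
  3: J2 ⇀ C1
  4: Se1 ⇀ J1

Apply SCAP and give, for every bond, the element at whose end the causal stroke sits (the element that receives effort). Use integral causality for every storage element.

#4 stroke→J1  (source Se1 imposes e)
#0 stroke→TF1  (J1: last free bond brings flow in)
#1 stroke→J2  (TF1 one-in-one-out from 0)
#3 stroke→J2  (prefer integral on C1)
#2 stroke→R1  (closing 1-jn rule on J2)

b0 |TF1
b1 |J2
b2 |R1
b3 |J2
b4 |J1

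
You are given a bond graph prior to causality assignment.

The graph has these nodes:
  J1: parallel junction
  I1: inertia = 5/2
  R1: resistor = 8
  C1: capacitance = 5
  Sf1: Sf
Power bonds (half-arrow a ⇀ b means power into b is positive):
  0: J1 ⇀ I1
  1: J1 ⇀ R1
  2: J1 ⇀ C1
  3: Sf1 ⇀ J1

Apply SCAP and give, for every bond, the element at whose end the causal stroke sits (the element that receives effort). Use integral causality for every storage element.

b0 stroke→I1
b1 stroke→R1
b2 stroke→J1
b3 stroke→Sf1

#3 stroke→Sf1  (source Sf1 imposes f)
#0 stroke→I1  (I1 outputs flow p/I1)
#2 stroke→J1  (C1 integral (e out))
#1 stroke→R1  (J1: bond 2 brought effort, rest push out)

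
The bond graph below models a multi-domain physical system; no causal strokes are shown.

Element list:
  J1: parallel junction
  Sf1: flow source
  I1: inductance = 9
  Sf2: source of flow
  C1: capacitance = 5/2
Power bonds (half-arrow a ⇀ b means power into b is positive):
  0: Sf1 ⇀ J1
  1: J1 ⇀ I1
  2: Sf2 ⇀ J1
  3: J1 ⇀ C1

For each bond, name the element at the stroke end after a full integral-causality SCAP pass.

β0 stroke at Sf1  (Sf1 (Sf) sets flow on bond)
β2 stroke at Sf2  (Sf2 (Sf) sets flow on bond)
β1 stroke at I1  (I1: I, integral causality)
β3 stroke at J1  (only one effort-in slot at J1)

#0 stroke→Sf1
#1 stroke→I1
#2 stroke→Sf2
#3 stroke→J1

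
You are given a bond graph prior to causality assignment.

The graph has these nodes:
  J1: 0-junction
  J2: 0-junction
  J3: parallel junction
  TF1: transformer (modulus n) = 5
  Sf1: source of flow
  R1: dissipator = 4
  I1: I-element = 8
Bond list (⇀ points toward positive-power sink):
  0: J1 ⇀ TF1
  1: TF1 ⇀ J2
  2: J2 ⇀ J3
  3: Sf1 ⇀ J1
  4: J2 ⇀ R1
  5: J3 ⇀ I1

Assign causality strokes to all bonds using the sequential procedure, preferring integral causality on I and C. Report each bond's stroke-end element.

β0 stroke→J1
β1 stroke→TF1
β2 stroke→J3
β3 stroke→Sf1
β4 stroke→J2
β5 stroke→I1

bond 3 stroke at Sf1  (Sf1 (Sf) sets flow on bond)
bond 0 stroke at J1  (J1: last free bond brings effort in)
bond 1 stroke at TF1  (through TF1, causality passes straight; one stroke at TF1)
bond 5 stroke at I1  (prefer integral on I1)
bond 2 stroke at J3  (closing 0-jn rule on J3)
bond 4 stroke at J2  (J2 needs exactly one e-in)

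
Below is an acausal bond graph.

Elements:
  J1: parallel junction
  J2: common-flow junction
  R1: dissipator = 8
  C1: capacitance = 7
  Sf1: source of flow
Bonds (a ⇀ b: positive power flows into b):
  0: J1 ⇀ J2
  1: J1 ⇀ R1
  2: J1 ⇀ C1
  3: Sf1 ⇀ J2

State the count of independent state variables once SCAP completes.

β3 stroke→Sf1  (source Sf1 imposes f)
β0 stroke→J2  (common-f at J2 fixed by 3)
β2 stroke→J1  (prefer integral on C1)
β1 stroke→R1  (0-jn J1 has e-setter on 2)

1  (C1 all integral)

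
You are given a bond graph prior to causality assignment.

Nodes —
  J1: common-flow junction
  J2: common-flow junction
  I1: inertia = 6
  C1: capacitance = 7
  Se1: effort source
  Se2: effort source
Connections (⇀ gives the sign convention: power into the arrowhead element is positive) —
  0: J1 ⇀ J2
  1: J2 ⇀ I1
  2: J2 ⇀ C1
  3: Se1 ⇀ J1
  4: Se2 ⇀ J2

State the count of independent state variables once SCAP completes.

b3 →J1  (Se1: effort source, stroke at far end)
b4 →J2  (Se2 (Se) sets effort on bond)
b0 →J2  (closing 1-jn rule on J1)
b1 →I1  (I1 integral (f out))
b2 →J2  (J2 flow already set via bond 1)

2  (C1, I1 all integral)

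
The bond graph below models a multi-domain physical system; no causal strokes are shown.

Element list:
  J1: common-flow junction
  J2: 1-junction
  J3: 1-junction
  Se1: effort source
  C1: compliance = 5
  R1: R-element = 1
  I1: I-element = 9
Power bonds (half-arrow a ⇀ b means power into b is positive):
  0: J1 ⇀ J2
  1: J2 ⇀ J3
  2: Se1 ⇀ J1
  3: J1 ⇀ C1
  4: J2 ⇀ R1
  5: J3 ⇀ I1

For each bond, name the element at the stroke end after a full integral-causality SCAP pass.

β2 |J1  (Se1: effort source, stroke at far end)
β3 |J1  (C1 outputs effort q/C1)
β0 |J2  (J1: last free bond brings flow in)
β5 |I1  (I1 integral (f out))
β1 |J3  (J3 flow already set via bond 5)
β4 |J2  (1-jn J2 has f-setter on 1)

bond 0 stroke at J2
bond 1 stroke at J3
bond 2 stroke at J1
bond 3 stroke at J1
bond 4 stroke at J2
bond 5 stroke at I1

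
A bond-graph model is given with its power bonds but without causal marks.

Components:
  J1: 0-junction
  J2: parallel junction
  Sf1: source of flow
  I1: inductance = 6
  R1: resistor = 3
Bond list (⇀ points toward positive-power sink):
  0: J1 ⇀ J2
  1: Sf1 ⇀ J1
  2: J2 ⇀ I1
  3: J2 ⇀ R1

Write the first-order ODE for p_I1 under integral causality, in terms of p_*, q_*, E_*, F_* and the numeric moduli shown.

dp_I1/dt = 3*F_Sf1 - p_I1/2

β1 stroke at Sf1  (Sf1 fixes flow; stroke at Sf1)
β0 stroke at J1  (closing 0-jn rule on J1)
β2 stroke at I1  (prefer integral on I1)
β3 stroke at J2  (J2: last free bond brings effort in)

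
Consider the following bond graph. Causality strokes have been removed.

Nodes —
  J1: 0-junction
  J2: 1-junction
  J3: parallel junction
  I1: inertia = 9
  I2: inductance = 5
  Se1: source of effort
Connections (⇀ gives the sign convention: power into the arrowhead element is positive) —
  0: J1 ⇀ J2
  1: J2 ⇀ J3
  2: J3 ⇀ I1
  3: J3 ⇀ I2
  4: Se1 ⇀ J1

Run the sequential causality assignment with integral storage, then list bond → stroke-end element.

b4 |J1  (Se1 (Se) sets effort on bond)
b0 |J2  (J1 effort already set via bond 4)
b1 |J3  (only one flow-in slot at J2)
b2 |I1  (common-e at J3 fixed by 1)
b3 |I2  (J3 effort already set via bond 1)

b0 →J2
b1 →J3
b2 →I1
b3 →I2
b4 →J1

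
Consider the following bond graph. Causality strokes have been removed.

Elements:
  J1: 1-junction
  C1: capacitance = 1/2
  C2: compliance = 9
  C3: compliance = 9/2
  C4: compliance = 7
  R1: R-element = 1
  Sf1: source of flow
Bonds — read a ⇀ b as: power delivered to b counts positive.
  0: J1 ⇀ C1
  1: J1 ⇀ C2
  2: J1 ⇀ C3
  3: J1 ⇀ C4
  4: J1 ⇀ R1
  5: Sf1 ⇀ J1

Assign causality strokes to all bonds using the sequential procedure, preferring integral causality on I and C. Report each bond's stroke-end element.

b0 stroke→J1
b1 stroke→J1
b2 stroke→J1
b3 stroke→J1
b4 stroke→J1
b5 stroke→Sf1

#5 |Sf1  (source Sf1 imposes f)
#0 |J1  (common-f at J1 fixed by 5)
#1 |J1  (J1 flow already set via bond 5)
#2 |J1  (1-jn J1 has f-setter on 5)
#3 |J1  (common-f at J1 fixed by 5)
#4 |J1  (J1 flow already set via bond 5)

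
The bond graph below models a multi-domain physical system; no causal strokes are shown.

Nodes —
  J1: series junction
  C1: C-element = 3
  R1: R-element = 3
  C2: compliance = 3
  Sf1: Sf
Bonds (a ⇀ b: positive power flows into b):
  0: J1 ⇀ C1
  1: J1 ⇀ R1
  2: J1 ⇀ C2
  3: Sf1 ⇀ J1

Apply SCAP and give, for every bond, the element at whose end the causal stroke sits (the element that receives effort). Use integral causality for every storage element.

b3 →Sf1  (Sf1 fixes flow; stroke at Sf1)
b0 →J1  (1-jn J1 has f-setter on 3)
b1 →J1  (J1 flow already set via bond 3)
b2 →J1  (J1 flow already set via bond 3)

bond 0 →J1
bond 1 →J1
bond 2 →J1
bond 3 →Sf1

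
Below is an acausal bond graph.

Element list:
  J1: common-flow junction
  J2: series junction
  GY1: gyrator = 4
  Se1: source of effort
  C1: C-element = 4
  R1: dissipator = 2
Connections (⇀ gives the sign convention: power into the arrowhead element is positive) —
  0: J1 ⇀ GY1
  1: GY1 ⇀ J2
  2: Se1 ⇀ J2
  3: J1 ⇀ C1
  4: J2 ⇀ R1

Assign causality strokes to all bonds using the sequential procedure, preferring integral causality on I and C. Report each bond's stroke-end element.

bond 0 |GY1
bond 1 |GY1
bond 2 |J2
bond 3 |J1
bond 4 |J2

#2 |J2  (source Se1 imposes e)
#3 |J1  (prefer integral on C1)
#0 |GY1  (only one flow-in slot at J1)
#1 |GY1  (GY GY1: same side as bond 0)
#4 |J2  (J2: bond 1 brought flow, rest push out)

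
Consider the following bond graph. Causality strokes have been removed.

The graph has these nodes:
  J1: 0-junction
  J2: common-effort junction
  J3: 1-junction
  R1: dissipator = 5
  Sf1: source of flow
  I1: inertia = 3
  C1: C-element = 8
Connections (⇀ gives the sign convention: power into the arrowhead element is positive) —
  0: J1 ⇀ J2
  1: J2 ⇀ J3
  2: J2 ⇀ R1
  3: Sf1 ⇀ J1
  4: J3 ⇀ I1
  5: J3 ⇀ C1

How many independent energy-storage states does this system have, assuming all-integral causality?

2  (C1, I1 all integral)

β3 stroke→Sf1  (Sf1 (Sf) sets flow on bond)
β0 stroke→J1  (J1 needs exactly one e-in)
β4 stroke→I1  (I1 outputs flow p/I1)
β1 stroke→J3  (1-jn J3 has f-setter on 4)
β5 stroke→J3  (J3 flow already set via bond 4)
β2 stroke→J2  (J2 needs exactly one e-in)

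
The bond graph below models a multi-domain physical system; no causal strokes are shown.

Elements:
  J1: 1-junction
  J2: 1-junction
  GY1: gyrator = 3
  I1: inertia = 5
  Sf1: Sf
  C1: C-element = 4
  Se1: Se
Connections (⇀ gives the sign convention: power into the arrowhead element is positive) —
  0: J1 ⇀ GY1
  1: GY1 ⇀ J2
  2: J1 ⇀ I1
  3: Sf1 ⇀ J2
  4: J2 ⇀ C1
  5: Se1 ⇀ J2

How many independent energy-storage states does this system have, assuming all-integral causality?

β3 |Sf1  (Sf1 fixes flow; stroke at Sf1)
β5 |J2  (Se1: effort source, stroke at far end)
β1 |J2  (J2: bond 3 brought flow, rest push out)
β4 |J2  (J2 flow already set via bond 3)
β0 |J1  (GY1: gyrator matches bond 1)
β2 |I1  (J1: last free bond brings flow in)

2  (C1, I1 all integral)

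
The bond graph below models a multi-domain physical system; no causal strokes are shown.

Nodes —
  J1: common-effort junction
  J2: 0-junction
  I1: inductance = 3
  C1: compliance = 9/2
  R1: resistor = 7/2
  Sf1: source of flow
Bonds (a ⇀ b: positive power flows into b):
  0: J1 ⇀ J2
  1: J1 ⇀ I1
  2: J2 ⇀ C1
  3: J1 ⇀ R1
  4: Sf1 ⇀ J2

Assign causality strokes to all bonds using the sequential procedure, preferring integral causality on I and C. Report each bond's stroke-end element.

#0 |J1
#1 |I1
#2 |J2
#3 |R1
#4 |Sf1

#4 stroke→Sf1  (source Sf1 imposes f)
#1 stroke→I1  (I1 outputs flow p/I1)
#2 stroke→J2  (prefer integral on C1)
#0 stroke→J1  (J2: bond 2 brought effort, rest push out)
#3 stroke→R1  (common-e at J1 fixed by 0)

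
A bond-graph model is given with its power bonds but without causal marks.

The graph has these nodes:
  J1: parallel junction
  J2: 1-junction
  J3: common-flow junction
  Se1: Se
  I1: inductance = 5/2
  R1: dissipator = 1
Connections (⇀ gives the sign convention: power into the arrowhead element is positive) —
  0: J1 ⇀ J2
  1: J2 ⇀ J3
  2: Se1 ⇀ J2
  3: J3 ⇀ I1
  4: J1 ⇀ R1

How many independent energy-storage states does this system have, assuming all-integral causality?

β2 stroke→J2  (Se1 fixes effort; stroke away)
β3 stroke→I1  (I1 integral (f out))
β1 stroke→J3  (J3: bond 3 brought flow, rest push out)
β0 stroke→J2  (J2 flow already set via bond 1)
β4 stroke→J1  (closing 0-jn rule on J1)

1  (I1 all integral)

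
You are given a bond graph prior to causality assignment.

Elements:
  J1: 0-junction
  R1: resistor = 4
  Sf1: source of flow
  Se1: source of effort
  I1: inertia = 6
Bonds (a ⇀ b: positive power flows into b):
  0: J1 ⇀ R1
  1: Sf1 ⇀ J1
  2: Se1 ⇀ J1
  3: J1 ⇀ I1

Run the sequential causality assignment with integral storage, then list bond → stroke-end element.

β0 |R1
β1 |Sf1
β2 |J1
β3 |I1

bond 1 stroke at Sf1  (Sf1 (Sf) sets flow on bond)
bond 2 stroke at J1  (Se1: effort source, stroke at far end)
bond 0 stroke at R1  (common-e at J1 fixed by 2)
bond 3 stroke at I1  (0-jn J1 has e-setter on 2)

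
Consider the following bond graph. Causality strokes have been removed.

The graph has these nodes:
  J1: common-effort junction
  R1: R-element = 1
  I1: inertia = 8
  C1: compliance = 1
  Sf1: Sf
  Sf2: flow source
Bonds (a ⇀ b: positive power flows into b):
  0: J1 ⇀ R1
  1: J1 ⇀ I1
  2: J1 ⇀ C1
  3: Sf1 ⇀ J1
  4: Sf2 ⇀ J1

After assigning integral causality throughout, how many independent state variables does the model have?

2  (C1, I1 all integral)

β3 |Sf1  (Sf1 fixes flow; stroke at Sf1)
β4 |Sf2  (Sf2: flow source, stroke at near end)
β1 |I1  (prefer integral on I1)
β2 |J1  (C1: C, integral causality)
β0 |R1  (J1: bond 2 brought effort, rest push out)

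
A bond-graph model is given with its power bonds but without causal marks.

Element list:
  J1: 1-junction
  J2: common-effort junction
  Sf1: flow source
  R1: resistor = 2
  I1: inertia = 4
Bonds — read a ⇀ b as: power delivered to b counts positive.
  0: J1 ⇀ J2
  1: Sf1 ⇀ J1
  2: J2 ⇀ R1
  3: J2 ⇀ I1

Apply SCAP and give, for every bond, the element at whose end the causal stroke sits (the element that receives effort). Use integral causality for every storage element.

#0 →J1
#1 →Sf1
#2 →J2
#3 →I1

#1 →Sf1  (Sf1 fixes flow; stroke at Sf1)
#0 →J1  (1-jn J1 has f-setter on 1)
#3 →I1  (I1 outputs flow p/I1)
#2 →J2  (only one effort-in slot at J2)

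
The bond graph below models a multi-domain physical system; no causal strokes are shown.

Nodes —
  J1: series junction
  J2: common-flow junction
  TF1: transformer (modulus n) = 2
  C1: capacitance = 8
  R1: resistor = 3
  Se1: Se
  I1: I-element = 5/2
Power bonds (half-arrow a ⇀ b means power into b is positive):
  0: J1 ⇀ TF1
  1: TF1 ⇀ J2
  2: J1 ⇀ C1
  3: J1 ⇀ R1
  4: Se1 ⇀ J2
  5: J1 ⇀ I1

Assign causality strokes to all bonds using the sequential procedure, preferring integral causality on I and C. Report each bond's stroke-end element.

β0 stroke at J1
β1 stroke at TF1
β2 stroke at J1
β3 stroke at J1
β4 stroke at J2
β5 stroke at I1

b4 stroke→J2  (Se1: effort source, stroke at far end)
b1 stroke→TF1  (closing 1-jn rule on J2)
b0 stroke→J1  (through TF1, causality passes straight; one stroke at TF1)
b2 stroke→J1  (prefer integral on C1)
b5 stroke→I1  (I1 outputs flow p/I1)
b3 stroke→J1  (1-jn J1 has f-setter on 5)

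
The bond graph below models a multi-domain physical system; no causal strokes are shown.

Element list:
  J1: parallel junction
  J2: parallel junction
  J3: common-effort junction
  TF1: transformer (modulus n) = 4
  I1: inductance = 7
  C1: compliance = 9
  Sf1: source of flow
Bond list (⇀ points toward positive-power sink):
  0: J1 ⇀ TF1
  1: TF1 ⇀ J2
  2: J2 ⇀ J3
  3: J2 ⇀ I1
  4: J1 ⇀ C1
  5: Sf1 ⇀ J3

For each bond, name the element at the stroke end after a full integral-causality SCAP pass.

β0 |TF1
β1 |J2
β2 |J3
β3 |I1
β4 |J1
β5 |Sf1

bond 5 stroke→Sf1  (Sf1: flow source, stroke at near end)
bond 2 stroke→J3  (closing 0-jn rule on J3)
bond 3 stroke→I1  (I1 integral (f out))
bond 1 stroke→J2  (J2: last free bond brings effort in)
bond 0 stroke→TF1  (TF1: transformer flips bond 1)
bond 4 stroke→J1  (J1: last free bond brings effort in)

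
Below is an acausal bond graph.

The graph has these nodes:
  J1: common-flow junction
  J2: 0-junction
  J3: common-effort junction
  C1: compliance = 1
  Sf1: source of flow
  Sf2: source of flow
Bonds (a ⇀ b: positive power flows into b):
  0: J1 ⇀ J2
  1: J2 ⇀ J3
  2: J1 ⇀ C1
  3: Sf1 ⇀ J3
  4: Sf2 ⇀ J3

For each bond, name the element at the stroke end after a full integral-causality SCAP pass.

b0 stroke at J2
b1 stroke at J3
b2 stroke at J1
b3 stroke at Sf1
b4 stroke at Sf2

bond 3 |Sf1  (Sf1: flow source, stroke at near end)
bond 4 |Sf2  (Sf2 (Sf) sets flow on bond)
bond 1 |J3  (only one effort-in slot at J3)
bond 0 |J2  (J2 needs exactly one e-in)
bond 2 |J1  (common-f at J1 fixed by 0)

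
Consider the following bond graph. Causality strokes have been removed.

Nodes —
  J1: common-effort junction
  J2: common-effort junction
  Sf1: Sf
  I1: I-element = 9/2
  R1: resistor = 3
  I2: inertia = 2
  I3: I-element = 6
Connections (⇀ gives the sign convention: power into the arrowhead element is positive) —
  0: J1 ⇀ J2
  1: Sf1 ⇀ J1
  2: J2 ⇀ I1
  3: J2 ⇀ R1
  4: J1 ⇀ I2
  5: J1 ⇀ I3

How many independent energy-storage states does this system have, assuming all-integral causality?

3  (I1, I2, I3 all integral)

#1 →Sf1  (source Sf1 imposes f)
#2 →I1  (I1: I, integral causality)
#4 →I2  (I2 outputs flow p/I2)
#5 →I3  (I3: I, integral causality)
#0 →J1  (closing 0-jn rule on J1)
#3 →J2  (J2 needs exactly one e-in)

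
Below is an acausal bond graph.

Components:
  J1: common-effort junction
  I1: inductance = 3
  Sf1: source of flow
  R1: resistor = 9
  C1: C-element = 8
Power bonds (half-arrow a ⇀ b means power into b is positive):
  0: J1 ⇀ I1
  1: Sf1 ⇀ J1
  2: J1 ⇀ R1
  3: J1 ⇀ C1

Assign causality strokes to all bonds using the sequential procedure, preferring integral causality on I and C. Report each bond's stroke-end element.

bond 1 stroke→Sf1  (Sf1: flow source, stroke at near end)
bond 0 stroke→I1  (prefer integral on I1)
bond 3 stroke→J1  (C1 integral (e out))
bond 2 stroke→R1  (J1: bond 3 brought effort, rest push out)

β0 stroke at I1
β1 stroke at Sf1
β2 stroke at R1
β3 stroke at J1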